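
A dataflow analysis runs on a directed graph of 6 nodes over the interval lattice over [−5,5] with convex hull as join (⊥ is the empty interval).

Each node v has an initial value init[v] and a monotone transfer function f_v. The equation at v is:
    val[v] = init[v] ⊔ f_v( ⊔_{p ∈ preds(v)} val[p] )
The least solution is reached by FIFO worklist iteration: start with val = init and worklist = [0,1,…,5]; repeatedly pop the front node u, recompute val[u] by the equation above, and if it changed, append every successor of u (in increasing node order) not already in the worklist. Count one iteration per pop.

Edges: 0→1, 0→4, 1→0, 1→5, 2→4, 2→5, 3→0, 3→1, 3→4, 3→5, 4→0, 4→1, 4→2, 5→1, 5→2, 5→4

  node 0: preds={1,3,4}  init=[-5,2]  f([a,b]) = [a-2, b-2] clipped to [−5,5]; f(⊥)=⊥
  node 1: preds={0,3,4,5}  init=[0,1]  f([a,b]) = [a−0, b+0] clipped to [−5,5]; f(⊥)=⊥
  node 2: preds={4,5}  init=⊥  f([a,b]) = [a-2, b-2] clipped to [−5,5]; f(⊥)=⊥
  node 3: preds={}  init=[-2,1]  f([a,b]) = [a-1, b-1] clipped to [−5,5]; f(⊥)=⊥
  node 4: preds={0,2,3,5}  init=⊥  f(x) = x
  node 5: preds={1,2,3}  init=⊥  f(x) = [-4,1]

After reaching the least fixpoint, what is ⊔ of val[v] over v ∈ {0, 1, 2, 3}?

Worklist (11 pops):
  #1 pop 0: in=[-2,1] → [-5,2] (no change)
  #2 pop 1: in=[-5,2] → [-5,2] (was [0,1]); enqueue [0]
  #3 pop 2: in=⊥ → ⊥ (no change)
  #4 pop 3: in=⊥ → [-2,1] (no change)
  #5 pop 4: in=[-5,2] → [-5,2] (was ⊥); enqueue [1,2]
  #6 pop 5: in=[-5,2] → [-4,1] (was ⊥); enqueue [4]
  #7 pop 0: in=[-5,2] → [-5,2] (no change)
  #8 pop 1: in=[-5,2] → [-5,2] (no change)
  #9 pop 2: in=[-5,2] → [-5,0] (was ⊥); enqueue [5]
  #10 pop 4: in=[-5,2] → [-5,2] (no change)
  #11 pop 5: in=[-5,2] → [-4,1] (no change)

Fixpoint:
  val[0] = [-5,2]
  val[1] = [-5,2]
  val[2] = [-5,0]
  val[3] = [-2,1]
  val[4] = [-5,2]
  val[5] = [-4,1]

[-5,2]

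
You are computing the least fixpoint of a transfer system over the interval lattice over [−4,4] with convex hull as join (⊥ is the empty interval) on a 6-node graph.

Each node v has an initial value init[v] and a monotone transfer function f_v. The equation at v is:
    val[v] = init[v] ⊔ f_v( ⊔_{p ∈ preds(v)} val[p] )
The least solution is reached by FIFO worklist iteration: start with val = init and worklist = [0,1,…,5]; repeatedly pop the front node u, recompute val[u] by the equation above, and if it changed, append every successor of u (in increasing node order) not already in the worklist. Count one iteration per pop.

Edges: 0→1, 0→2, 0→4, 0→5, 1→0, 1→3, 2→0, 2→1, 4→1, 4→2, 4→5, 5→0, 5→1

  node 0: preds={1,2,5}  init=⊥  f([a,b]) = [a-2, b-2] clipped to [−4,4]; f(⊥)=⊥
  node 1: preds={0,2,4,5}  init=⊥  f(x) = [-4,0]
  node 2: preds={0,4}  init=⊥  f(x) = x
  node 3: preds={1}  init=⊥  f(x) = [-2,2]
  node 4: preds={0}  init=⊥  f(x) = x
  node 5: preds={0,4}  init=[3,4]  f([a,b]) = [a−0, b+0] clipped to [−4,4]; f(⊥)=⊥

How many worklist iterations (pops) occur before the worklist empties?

14

Worklist (14 pops):
  #1 pop 0: in=[3,4] → [1,2] (was ⊥); enqueue []
  #2 pop 1: in=[1,4] → [-4,0] (was ⊥); enqueue [0]
  #3 pop 2: in=[1,2] → [1,2] (was ⊥); enqueue [1]
  #4 pop 3: in=[-4,0] → [-2,2] (was ⊥); enqueue []
  #5 pop 4: in=[1,2] → [1,2] (was ⊥); enqueue [2]
  #6 pop 5: in=[1,2] → [1,4] (was [3,4]); enqueue []
  #7 pop 0: in=[-4,4] → [-4,2] (was [1,2]); enqueue [4,5]
  #8 pop 1: in=[-4,4] → [-4,0] (no change)
  #9 pop 2: in=[-4,2] → [-4,2] (was [1,2]); enqueue [0,1]
  #10 pop 4: in=[-4,2] → [-4,2] (was [1,2]); enqueue [2]
  #11 pop 5: in=[-4,2] → [-4,4] (was [1,4]); enqueue []
  #12 pop 0: in=[-4,4] → [-4,2] (no change)
  #13 pop 1: in=[-4,4] → [-4,0] (no change)
  #14 pop 2: in=[-4,2] → [-4,2] (no change)

Fixpoint:
  val[0] = [-4,2]
  val[1] = [-4,0]
  val[2] = [-4,2]
  val[3] = [-2,2]
  val[4] = [-4,2]
  val[5] = [-4,4]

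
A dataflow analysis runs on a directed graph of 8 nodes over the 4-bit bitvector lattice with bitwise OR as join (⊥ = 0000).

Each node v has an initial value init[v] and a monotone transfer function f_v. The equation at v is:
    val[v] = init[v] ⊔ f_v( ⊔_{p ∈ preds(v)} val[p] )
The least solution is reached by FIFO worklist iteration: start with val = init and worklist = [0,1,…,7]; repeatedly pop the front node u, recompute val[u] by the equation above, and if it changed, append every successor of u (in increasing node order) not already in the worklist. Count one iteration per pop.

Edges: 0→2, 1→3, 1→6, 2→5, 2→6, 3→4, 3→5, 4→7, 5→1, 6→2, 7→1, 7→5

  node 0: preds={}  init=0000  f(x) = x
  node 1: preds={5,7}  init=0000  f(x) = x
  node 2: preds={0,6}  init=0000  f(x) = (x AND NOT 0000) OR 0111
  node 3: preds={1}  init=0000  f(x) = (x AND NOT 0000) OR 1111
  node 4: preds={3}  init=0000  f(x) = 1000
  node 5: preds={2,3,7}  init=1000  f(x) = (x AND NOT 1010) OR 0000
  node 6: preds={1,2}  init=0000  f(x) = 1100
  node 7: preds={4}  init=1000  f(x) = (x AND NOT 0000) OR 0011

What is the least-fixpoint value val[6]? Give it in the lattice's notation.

1100

Iteration log — 13 steps:
  step 1. node 0  ⊔preds=0000  new=0000  stable
  step 2. node 1  ⊔preds=1000  new=1000  old=0000  +wl: 
  step 3. node 2  ⊔preds=0000  new=0111  old=0000  +wl: 
  step 4. node 3  ⊔preds=1000  new=1111  old=0000  +wl: 
  step 5. node 4  ⊔preds=1111  new=1000  old=0000  +wl: 
  step 6. node 5  ⊔preds=1111  new=1101  old=1000  +wl: 1
  step 7. node 6  ⊔preds=1111  new=1100  old=0000  +wl: 2
  step 8. node 7  ⊔preds=1000  new=1011  old=1000  +wl: 5
  step 9. node 1  ⊔preds=1111  new=1111  old=1000  +wl: 3,6
  step 10. node 2  ⊔preds=1100  new=1111  old=0111  +wl: 
  step 11. node 5  ⊔preds=1111  new=1101  stable
  step 12. node 3  ⊔preds=1111  new=1111  stable
  step 13. node 6  ⊔preds=1111  new=1100  stable

Least fixpoint reached:
  node 0: 0000
  node 1: 1111
  node 2: 1111
  node 3: 1111
  node 4: 1000
  node 5: 1101
  node 6: 1100
  node 7: 1011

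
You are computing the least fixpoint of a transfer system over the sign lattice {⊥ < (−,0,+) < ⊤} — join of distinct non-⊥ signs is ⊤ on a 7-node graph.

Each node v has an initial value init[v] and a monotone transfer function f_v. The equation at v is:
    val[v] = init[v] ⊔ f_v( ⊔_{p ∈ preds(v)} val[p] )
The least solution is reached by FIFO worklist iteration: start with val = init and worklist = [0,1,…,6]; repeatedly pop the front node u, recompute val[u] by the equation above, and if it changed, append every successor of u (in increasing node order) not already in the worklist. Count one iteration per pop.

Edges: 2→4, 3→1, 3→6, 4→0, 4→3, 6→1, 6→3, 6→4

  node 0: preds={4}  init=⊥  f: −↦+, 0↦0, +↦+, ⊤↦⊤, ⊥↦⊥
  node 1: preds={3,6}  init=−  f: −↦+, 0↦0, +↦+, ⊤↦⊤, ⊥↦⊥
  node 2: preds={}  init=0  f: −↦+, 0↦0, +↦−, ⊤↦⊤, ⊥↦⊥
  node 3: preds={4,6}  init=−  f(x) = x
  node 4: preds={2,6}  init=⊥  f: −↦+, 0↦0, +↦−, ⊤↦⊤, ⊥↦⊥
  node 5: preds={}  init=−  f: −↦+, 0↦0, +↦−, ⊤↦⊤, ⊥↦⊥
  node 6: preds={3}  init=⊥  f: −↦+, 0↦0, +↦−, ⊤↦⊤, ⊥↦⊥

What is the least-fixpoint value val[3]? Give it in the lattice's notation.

⊤

Iteration log — 16 steps:
  step 1. node 0  ⊔preds=⊥  new=⊥  stable
  step 2. node 1  ⊔preds=−  new=⊤  old=−  +wl: 
  step 3. node 2  ⊔preds=⊥  new=0  stable
  step 4. node 3  ⊔preds=⊥  new=−  stable
  step 5. node 4  ⊔preds=0  new=0  old=⊥  +wl: 0,3
  step 6. node 5  ⊔preds=⊥  new=−  stable
  step 7. node 6  ⊔preds=−  new=+  old=⊥  +wl: 1,4
  step 8. node 0  ⊔preds=0  new=0  old=⊥  +wl: 
  step 9. node 3  ⊔preds=⊤  new=⊤  old=−  +wl: 6
  step 10. node 1  ⊔preds=⊤  new=⊤  stable
  step 11. node 4  ⊔preds=⊤  new=⊤  old=0  +wl: 0,3
  step 12. node 6  ⊔preds=⊤  new=⊤  old=+  +wl: 1,4
  step 13. node 0  ⊔preds=⊤  new=⊤  old=0  +wl: 
  step 14. node 3  ⊔preds=⊤  new=⊤  stable
  step 15. node 1  ⊔preds=⊤  new=⊤  stable
  step 16. node 4  ⊔preds=⊤  new=⊤  stable

Least fixpoint reached:
  node 0: ⊤
  node 1: ⊤
  node 2: 0
  node 3: ⊤
  node 4: ⊤
  node 5: −
  node 6: ⊤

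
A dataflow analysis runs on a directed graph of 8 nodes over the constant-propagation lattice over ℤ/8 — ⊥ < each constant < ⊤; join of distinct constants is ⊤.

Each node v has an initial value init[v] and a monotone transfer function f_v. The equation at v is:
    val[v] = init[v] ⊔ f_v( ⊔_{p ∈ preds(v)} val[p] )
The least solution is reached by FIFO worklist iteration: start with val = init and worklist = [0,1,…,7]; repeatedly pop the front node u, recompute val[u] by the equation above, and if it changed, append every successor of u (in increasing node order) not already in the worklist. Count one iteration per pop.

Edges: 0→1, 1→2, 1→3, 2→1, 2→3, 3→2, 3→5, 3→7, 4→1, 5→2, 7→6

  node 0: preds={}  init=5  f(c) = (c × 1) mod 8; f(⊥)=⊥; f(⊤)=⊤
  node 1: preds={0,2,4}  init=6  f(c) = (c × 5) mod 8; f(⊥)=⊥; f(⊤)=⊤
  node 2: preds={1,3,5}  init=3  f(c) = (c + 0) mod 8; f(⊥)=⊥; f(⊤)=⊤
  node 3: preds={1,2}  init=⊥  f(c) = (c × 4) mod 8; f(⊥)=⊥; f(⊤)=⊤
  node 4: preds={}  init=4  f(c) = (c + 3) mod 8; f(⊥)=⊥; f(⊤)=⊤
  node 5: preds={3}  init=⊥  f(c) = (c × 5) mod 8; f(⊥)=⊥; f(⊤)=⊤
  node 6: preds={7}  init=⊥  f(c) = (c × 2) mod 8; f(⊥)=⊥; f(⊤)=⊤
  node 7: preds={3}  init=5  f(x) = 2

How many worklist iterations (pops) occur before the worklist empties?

Worklist (11 pops):
  #1 pop 0: in=⊥ → 5 (no change)
  #2 pop 1: in=⊤ → ⊤ (was 6); enqueue []
  #3 pop 2: in=⊤ → ⊤ (was 3); enqueue [1]
  #4 pop 3: in=⊤ → ⊤ (was ⊥); enqueue [2]
  #5 pop 4: in=⊥ → 4 (no change)
  #6 pop 5: in=⊤ → ⊤ (was ⊥); enqueue []
  #7 pop 6: in=5 → 2 (was ⊥); enqueue []
  #8 pop 7: in=⊤ → ⊤ (was 5); enqueue [6]
  #9 pop 1: in=⊤ → ⊤ (no change)
  #10 pop 2: in=⊤ → ⊤ (no change)
  #11 pop 6: in=⊤ → ⊤ (was 2); enqueue []

Fixpoint:
  val[0] = 5
  val[1] = ⊤
  val[2] = ⊤
  val[3] = ⊤
  val[4] = 4
  val[5] = ⊤
  val[6] = ⊤
  val[7] = ⊤

11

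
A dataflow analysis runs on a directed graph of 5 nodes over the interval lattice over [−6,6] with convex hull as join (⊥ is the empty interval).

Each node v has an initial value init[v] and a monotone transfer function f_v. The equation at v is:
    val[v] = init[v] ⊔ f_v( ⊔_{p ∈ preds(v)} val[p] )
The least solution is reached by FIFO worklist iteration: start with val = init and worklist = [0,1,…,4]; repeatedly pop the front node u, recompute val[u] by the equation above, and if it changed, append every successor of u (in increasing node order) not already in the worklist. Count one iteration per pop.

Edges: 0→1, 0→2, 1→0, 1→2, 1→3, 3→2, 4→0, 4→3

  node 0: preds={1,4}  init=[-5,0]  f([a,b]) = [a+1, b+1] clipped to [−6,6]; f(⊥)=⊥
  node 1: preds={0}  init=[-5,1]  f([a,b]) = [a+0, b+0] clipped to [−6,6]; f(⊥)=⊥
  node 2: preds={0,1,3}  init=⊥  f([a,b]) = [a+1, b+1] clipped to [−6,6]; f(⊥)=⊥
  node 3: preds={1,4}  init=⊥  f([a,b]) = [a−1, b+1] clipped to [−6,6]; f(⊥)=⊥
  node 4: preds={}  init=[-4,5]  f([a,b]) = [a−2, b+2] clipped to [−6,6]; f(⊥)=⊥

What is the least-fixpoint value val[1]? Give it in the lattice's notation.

Worklist (7 pops):
  #1 pop 0: in=[-5,5] → [-5,6] (was [-5,0]); enqueue []
  #2 pop 1: in=[-5,6] → [-5,6] (was [-5,1]); enqueue [0]
  #3 pop 2: in=[-5,6] → [-4,6] (was ⊥); enqueue []
  #4 pop 3: in=[-5,6] → [-6,6] (was ⊥); enqueue [2]
  #5 pop 4: in=⊥ → [-4,5] (no change)
  #6 pop 0: in=[-5,6] → [-5,6] (no change)
  #7 pop 2: in=[-6,6] → [-5,6] (was [-4,6]); enqueue []

Fixpoint:
  val[0] = [-5,6]
  val[1] = [-5,6]
  val[2] = [-5,6]
  val[3] = [-6,6]
  val[4] = [-4,5]

[-5,6]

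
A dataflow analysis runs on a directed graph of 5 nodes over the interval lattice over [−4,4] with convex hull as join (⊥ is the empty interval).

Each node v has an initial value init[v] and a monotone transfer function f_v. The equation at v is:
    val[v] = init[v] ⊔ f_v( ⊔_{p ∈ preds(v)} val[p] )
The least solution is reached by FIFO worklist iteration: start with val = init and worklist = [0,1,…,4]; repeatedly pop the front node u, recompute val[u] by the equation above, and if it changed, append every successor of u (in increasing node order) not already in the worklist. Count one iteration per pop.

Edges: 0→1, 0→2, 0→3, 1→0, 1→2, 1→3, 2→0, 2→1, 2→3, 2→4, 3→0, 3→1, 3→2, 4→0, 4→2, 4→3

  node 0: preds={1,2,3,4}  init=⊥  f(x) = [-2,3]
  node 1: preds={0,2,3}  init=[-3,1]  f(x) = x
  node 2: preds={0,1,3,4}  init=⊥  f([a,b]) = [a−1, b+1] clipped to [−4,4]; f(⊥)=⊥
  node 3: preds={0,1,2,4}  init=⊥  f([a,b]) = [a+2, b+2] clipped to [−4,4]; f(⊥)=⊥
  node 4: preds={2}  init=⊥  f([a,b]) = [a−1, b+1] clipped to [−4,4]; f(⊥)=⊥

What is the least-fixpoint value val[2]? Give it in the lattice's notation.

[-4,4]

Iteration log — 10 steps:
  step 1. node 0  ⊔preds=[-3,1]  new=[-2,3]  old=⊥  +wl: 
  step 2. node 1  ⊔preds=[-2,3]  new=[-3,3]  old=[-3,1]  +wl: 0
  step 3. node 2  ⊔preds=[-3,3]  new=[-4,4]  old=⊥  +wl: 1
  step 4. node 3  ⊔preds=[-4,4]  new=[-2,4]  old=⊥  +wl: 2
  step 5. node 4  ⊔preds=[-4,4]  new=[-4,4]  old=⊥  +wl: 3
  step 6. node 0  ⊔preds=[-4,4]  new=[-2,3]  stable
  step 7. node 1  ⊔preds=[-4,4]  new=[-4,4]  old=[-3,3]  +wl: 0
  step 8. node 2  ⊔preds=[-4,4]  new=[-4,4]  stable
  step 9. node 3  ⊔preds=[-4,4]  new=[-2,4]  stable
  step 10. node 0  ⊔preds=[-4,4]  new=[-2,3]  stable

Least fixpoint reached:
  node 0: [-2,3]
  node 1: [-4,4]
  node 2: [-4,4]
  node 3: [-2,4]
  node 4: [-4,4]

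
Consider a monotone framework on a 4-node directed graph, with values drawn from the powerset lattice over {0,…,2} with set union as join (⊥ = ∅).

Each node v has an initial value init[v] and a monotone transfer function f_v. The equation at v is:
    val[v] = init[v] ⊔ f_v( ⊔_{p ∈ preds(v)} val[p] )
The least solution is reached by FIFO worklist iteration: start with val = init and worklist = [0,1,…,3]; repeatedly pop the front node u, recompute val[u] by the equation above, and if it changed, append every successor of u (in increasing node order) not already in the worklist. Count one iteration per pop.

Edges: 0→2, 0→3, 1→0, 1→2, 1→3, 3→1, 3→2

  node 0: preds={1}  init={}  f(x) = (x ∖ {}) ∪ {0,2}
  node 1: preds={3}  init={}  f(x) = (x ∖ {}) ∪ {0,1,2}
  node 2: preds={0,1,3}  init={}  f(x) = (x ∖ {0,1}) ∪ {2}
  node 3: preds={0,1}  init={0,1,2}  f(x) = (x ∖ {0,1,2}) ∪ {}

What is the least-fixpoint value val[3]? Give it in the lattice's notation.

Iteration log — 7 steps:
  step 1. node 0  ⊔preds={}  new={0,2}  old={}  +wl: 
  step 2. node 1  ⊔preds={0,1,2}  new={0,1,2}  old={}  +wl: 0
  step 3. node 2  ⊔preds={0,1,2}  new={2}  old={}  +wl: 
  step 4. node 3  ⊔preds={0,1,2}  new={0,1,2}  stable
  step 5. node 0  ⊔preds={0,1,2}  new={0,1,2}  old={0,2}  +wl: 2,3
  step 6. node 2  ⊔preds={0,1,2}  new={2}  stable
  step 7. node 3  ⊔preds={0,1,2}  new={0,1,2}  stable

Least fixpoint reached:
  node 0: {0,1,2}
  node 1: {0,1,2}
  node 2: {2}
  node 3: {0,1,2}

{0,1,2}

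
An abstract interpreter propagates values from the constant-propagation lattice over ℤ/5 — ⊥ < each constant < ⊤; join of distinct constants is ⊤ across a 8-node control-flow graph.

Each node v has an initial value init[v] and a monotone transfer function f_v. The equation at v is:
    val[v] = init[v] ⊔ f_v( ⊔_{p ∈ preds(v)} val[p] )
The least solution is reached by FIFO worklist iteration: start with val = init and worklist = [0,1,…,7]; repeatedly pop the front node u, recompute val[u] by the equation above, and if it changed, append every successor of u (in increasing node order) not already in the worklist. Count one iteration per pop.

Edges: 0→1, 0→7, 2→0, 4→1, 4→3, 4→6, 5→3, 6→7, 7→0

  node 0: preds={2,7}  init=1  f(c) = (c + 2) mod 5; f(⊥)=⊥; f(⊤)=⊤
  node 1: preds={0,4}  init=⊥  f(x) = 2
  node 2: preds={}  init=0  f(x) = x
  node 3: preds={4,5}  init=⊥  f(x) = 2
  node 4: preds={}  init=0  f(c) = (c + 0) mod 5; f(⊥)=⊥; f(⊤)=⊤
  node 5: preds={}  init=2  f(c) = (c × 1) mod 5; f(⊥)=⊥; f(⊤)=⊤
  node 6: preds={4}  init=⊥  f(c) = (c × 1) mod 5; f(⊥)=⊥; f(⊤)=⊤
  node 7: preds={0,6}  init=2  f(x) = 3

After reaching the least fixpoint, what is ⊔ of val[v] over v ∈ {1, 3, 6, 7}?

Iteration log — 9 steps:
  step 1. node 0  ⊔preds=⊤  new=⊤  old=1  +wl: 
  step 2. node 1  ⊔preds=⊤  new=2  old=⊥  +wl: 
  step 3. node 2  ⊔preds=⊥  new=0  stable
  step 4. node 3  ⊔preds=⊤  new=2  old=⊥  +wl: 
  step 5. node 4  ⊔preds=⊥  new=0  stable
  step 6. node 5  ⊔preds=⊥  new=2  stable
  step 7. node 6  ⊔preds=0  new=0  old=⊥  +wl: 
  step 8. node 7  ⊔preds=⊤  new=⊤  old=2  +wl: 0
  step 9. node 0  ⊔preds=⊤  new=⊤  stable

Least fixpoint reached:
  node 0: ⊤
  node 1: 2
  node 2: 0
  node 3: 2
  node 4: 0
  node 5: 2
  node 6: 0
  node 7: ⊤

⊤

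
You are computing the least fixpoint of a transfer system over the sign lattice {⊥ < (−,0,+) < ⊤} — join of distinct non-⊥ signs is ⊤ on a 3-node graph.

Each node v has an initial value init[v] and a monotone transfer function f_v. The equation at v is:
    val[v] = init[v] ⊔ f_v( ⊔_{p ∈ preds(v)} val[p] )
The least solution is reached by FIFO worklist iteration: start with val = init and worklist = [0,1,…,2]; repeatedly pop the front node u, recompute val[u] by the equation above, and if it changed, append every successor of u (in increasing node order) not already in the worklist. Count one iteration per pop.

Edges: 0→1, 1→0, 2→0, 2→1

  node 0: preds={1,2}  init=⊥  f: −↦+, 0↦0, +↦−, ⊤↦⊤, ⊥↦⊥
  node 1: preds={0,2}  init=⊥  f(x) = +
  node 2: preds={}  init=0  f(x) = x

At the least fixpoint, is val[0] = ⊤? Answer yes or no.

yes

Worklist (5 pops):
  #1 pop 0: in=0 → 0 (was ⊥); enqueue []
  #2 pop 1: in=0 → + (was ⊥); enqueue [0]
  #3 pop 2: in=⊥ → 0 (no change)
  #4 pop 0: in=⊤ → ⊤ (was 0); enqueue [1]
  #5 pop 1: in=⊤ → + (no change)

Fixpoint:
  val[0] = ⊤
  val[1] = +
  val[2] = 0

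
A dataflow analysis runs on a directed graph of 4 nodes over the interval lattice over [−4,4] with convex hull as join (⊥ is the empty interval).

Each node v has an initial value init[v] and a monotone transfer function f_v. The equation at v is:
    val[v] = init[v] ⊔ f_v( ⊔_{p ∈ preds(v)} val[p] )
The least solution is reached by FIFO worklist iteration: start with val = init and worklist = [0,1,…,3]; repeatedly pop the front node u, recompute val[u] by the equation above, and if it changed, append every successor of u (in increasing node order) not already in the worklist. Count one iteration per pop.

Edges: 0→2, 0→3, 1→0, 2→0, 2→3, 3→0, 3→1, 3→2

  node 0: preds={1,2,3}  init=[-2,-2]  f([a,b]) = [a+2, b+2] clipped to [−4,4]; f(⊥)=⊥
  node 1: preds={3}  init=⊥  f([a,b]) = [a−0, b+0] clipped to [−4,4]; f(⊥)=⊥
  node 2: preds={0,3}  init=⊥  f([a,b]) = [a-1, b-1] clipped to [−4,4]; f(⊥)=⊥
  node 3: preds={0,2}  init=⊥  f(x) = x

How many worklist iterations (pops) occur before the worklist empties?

20

Trace (20 dequeues):
  [1] u=0 | in ⊥ | out [-2,-2] | ==
  [2] u=1 | in ⊥ | out ⊥ | ==
  [3] u=2 | in [-2,-2] | out [-3,-3] | prev ⊥ | push {0}
  [4] u=3 | in [-3,-2] | out [-3,-2] | prev ⊥ | push {1,2}
  [5] u=0 | in [-3,-2] | out [-2,0] | prev [-2,-2] | push {3}
  [6] u=1 | in [-3,-2] | out [-3,-2] | prev ⊥ | push {0}
  [7] u=2 | in [-3,0] | out [-4,-1] | prev [-3,-3] | push {}
  [8] u=3 | in [-4,0] | out [-4,0] | prev [-3,-2] | push {1,2}
  [9] u=0 | in [-4,0] | out [-2,2] | prev [-2,0] | push {3}
  [10] u=1 | in [-4,0] | out [-4,0] | prev [-3,-2] | push {0}
  [11] u=2 | in [-4,2] | out [-4,1] | prev [-4,-1] | push {}
  [12] u=3 | in [-4,2] | out [-4,2] | prev [-4,0] | push {1,2}
  [13] u=0 | in [-4,2] | out [-2,4] | prev [-2,2] | push {3}
  [14] u=1 | in [-4,2] | out [-4,2] | prev [-4,0] | push {0}
  [15] u=2 | in [-4,4] | out [-4,3] | prev [-4,1] | push {}
  [16] u=3 | in [-4,4] | out [-4,4] | prev [-4,2] | push {1,2}
  [17] u=0 | in [-4,4] | out [-2,4] | ==
  [18] u=1 | in [-4,4] | out [-4,4] | prev [-4,2] | push {0}
  [19] u=2 | in [-4,4] | out [-4,3] | ==
  [20] u=0 | in [-4,4] | out [-2,4] | ==

Converged values:
  [0] [-2,4]
  [1] [-4,4]
  [2] [-4,3]
  [3] [-4,4]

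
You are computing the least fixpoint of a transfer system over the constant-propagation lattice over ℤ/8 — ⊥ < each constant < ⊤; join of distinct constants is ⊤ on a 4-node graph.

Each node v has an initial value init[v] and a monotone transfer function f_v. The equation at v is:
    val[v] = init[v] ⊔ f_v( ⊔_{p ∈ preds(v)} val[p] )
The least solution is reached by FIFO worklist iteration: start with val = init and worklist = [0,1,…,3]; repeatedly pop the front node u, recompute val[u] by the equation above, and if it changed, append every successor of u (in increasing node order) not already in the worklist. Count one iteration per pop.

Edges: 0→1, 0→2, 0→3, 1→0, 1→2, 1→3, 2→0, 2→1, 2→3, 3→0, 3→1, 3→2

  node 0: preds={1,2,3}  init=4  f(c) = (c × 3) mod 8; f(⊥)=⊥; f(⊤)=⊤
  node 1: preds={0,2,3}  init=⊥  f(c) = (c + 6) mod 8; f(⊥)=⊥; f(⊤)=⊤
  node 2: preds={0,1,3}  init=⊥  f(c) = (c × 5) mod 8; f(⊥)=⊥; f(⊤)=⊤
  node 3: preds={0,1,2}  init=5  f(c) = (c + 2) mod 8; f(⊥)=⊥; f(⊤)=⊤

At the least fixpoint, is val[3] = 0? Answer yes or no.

Worklist (7 pops):
  #1 pop 0: in=5 → ⊤ (was 4); enqueue []
  #2 pop 1: in=⊤ → ⊤ (was ⊥); enqueue [0]
  #3 pop 2: in=⊤ → ⊤ (was ⊥); enqueue [1]
  #4 pop 3: in=⊤ → ⊤ (was 5); enqueue [2]
  #5 pop 0: in=⊤ → ⊤ (no change)
  #6 pop 1: in=⊤ → ⊤ (no change)
  #7 pop 2: in=⊤ → ⊤ (no change)

Fixpoint:
  val[0] = ⊤
  val[1] = ⊤
  val[2] = ⊤
  val[3] = ⊤

no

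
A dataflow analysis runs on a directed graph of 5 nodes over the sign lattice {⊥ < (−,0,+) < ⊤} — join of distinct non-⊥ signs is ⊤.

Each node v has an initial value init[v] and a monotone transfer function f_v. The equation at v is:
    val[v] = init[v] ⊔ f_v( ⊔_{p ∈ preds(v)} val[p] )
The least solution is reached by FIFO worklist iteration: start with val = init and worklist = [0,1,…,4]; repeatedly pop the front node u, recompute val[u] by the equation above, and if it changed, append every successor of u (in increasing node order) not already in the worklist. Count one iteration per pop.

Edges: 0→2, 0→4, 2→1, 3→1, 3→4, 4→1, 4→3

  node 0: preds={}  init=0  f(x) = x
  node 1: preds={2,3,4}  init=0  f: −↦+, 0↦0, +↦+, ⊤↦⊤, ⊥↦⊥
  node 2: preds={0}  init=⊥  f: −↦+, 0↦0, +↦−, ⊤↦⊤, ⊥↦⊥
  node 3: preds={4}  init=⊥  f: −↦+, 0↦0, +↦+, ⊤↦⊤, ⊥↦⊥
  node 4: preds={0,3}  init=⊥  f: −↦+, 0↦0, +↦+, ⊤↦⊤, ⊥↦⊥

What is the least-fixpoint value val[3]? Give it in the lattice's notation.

Trace (9 dequeues):
  [1] u=0 | in ⊥ | out 0 | ==
  [2] u=1 | in ⊥ | out 0 | ==
  [3] u=2 | in 0 | out 0 | prev ⊥ | push {1}
  [4] u=3 | in ⊥ | out ⊥ | ==
  [5] u=4 | in 0 | out 0 | prev ⊥ | push {3}
  [6] u=1 | in 0 | out 0 | ==
  [7] u=3 | in 0 | out 0 | prev ⊥ | push {1,4}
  [8] u=1 | in 0 | out 0 | ==
  [9] u=4 | in 0 | out 0 | ==

Converged values:
  [0] 0
  [1] 0
  [2] 0
  [3] 0
  [4] 0

0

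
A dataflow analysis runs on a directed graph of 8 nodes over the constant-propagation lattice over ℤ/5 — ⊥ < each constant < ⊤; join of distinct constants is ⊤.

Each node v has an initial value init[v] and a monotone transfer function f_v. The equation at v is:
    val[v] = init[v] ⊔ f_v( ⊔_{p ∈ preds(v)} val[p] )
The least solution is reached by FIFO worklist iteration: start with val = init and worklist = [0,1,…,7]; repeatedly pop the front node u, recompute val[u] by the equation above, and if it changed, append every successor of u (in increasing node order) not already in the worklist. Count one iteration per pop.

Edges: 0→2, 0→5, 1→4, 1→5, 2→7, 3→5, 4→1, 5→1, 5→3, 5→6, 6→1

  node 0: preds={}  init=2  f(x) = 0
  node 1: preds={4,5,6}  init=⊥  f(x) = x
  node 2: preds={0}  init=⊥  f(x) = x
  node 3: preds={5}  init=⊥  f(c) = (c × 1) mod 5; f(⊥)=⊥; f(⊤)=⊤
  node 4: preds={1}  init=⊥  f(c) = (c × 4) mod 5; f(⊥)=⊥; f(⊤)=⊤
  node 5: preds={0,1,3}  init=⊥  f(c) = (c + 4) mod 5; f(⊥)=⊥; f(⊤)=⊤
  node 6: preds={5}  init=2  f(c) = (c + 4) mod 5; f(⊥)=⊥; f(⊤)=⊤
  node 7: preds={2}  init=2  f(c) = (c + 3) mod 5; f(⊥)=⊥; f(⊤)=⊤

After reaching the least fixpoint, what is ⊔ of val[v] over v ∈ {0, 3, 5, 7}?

⊤

Worklist (13 pops):
  #1 pop 0: in=⊥ → ⊤ (was 2); enqueue []
  #2 pop 1: in=2 → 2 (was ⊥); enqueue []
  #3 pop 2: in=⊤ → ⊤ (was ⊥); enqueue []
  #4 pop 3: in=⊥ → ⊥ (no change)
  #5 pop 4: in=2 → 3 (was ⊥); enqueue [1]
  #6 pop 5: in=⊤ → ⊤ (was ⊥); enqueue [3]
  #7 pop 6: in=⊤ → ⊤ (was 2); enqueue []
  #8 pop 7: in=⊤ → ⊤ (was 2); enqueue []
  #9 pop 1: in=⊤ → ⊤ (was 2); enqueue [4,5]
  #10 pop 3: in=⊤ → ⊤ (was ⊥); enqueue []
  #11 pop 4: in=⊤ → ⊤ (was 3); enqueue [1]
  #12 pop 5: in=⊤ → ⊤ (no change)
  #13 pop 1: in=⊤ → ⊤ (no change)

Fixpoint:
  val[0] = ⊤
  val[1] = ⊤
  val[2] = ⊤
  val[3] = ⊤
  val[4] = ⊤
  val[5] = ⊤
  val[6] = ⊤
  val[7] = ⊤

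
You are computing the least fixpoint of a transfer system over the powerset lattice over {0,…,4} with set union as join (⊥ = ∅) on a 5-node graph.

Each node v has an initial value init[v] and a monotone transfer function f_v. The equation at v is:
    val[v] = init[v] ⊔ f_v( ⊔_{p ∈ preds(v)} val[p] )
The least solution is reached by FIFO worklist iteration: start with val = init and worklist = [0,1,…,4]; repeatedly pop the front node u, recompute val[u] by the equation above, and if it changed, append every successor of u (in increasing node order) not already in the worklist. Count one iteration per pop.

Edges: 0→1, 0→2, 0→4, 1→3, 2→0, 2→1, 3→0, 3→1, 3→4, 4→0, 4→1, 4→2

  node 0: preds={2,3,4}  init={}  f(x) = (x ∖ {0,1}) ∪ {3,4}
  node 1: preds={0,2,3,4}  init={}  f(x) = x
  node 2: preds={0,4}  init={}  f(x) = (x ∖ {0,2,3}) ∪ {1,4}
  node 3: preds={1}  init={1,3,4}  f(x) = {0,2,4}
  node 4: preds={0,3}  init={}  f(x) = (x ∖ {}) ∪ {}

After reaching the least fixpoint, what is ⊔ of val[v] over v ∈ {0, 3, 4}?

Iteration log — 10 steps:
  step 1. node 0  ⊔preds={1,3,4}  new={3,4}  old={}  +wl: 
  step 2. node 1  ⊔preds={1,3,4}  new={1,3,4}  old={}  +wl: 
  step 3. node 2  ⊔preds={3,4}  new={1,4}  old={}  +wl: 0,1
  step 4. node 3  ⊔preds={1,3,4}  new={0,1,2,3,4}  old={1,3,4}  +wl: 
  step 5. node 4  ⊔preds={0,1,2,3,4}  new={0,1,2,3,4}  old={}  +wl: 2
  step 6. node 0  ⊔preds={0,1,2,3,4}  new={2,3,4}  old={3,4}  +wl: 4
  step 7. node 1  ⊔preds={0,1,2,3,4}  new={0,1,2,3,4}  old={1,3,4}  +wl: 3
  step 8. node 2  ⊔preds={0,1,2,3,4}  new={1,4}  stable
  step 9. node 4  ⊔preds={0,1,2,3,4}  new={0,1,2,3,4}  stable
  step 10. node 3  ⊔preds={0,1,2,3,4}  new={0,1,2,3,4}  stable

Least fixpoint reached:
  node 0: {2,3,4}
  node 1: {0,1,2,3,4}
  node 2: {1,4}
  node 3: {0,1,2,3,4}
  node 4: {0,1,2,3,4}

{0,1,2,3,4}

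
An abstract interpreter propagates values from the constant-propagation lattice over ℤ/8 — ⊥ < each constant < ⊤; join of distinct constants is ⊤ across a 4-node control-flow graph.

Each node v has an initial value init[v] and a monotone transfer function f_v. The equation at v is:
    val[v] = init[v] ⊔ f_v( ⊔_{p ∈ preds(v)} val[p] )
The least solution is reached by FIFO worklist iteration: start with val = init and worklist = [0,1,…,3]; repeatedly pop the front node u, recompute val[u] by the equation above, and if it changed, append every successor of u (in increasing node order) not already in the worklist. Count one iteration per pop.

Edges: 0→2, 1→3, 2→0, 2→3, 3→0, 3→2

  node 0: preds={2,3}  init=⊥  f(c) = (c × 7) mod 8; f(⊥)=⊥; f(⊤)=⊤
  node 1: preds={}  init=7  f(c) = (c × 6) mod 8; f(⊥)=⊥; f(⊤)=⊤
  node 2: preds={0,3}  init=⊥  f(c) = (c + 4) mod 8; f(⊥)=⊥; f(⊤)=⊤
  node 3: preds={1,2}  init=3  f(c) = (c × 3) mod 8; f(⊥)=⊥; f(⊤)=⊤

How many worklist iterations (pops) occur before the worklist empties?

6

Worklist (6 pops):
  #1 pop 0: in=3 → 5 (was ⊥); enqueue []
  #2 pop 1: in=⊥ → 7 (no change)
  #3 pop 2: in=⊤ → ⊤ (was ⊥); enqueue [0]
  #4 pop 3: in=⊤ → ⊤ (was 3); enqueue [2]
  #5 pop 0: in=⊤ → ⊤ (was 5); enqueue []
  #6 pop 2: in=⊤ → ⊤ (no change)

Fixpoint:
  val[0] = ⊤
  val[1] = 7
  val[2] = ⊤
  val[3] = ⊤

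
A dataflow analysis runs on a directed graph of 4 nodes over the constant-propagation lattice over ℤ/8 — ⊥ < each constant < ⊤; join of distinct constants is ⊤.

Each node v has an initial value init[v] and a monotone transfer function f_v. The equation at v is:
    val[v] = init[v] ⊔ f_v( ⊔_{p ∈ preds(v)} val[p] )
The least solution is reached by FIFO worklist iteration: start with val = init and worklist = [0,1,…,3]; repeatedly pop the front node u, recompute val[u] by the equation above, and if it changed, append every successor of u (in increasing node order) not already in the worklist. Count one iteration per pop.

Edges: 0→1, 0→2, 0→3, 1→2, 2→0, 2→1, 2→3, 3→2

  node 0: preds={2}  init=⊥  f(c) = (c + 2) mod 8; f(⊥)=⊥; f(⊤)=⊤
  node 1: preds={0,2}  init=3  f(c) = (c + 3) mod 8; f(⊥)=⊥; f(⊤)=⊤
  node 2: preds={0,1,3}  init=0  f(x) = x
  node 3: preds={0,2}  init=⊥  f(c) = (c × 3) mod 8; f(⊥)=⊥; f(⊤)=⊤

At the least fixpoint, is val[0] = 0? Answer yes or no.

no

Worklist (8 pops):
  #1 pop 0: in=0 → 2 (was ⊥); enqueue []
  #2 pop 1: in=⊤ → ⊤ (was 3); enqueue []
  #3 pop 2: in=⊤ → ⊤ (was 0); enqueue [0,1]
  #4 pop 3: in=⊤ → ⊤ (was ⊥); enqueue [2]
  #5 pop 0: in=⊤ → ⊤ (was 2); enqueue [3]
  #6 pop 1: in=⊤ → ⊤ (no change)
  #7 pop 2: in=⊤ → ⊤ (no change)
  #8 pop 3: in=⊤ → ⊤ (no change)

Fixpoint:
  val[0] = ⊤
  val[1] = ⊤
  val[2] = ⊤
  val[3] = ⊤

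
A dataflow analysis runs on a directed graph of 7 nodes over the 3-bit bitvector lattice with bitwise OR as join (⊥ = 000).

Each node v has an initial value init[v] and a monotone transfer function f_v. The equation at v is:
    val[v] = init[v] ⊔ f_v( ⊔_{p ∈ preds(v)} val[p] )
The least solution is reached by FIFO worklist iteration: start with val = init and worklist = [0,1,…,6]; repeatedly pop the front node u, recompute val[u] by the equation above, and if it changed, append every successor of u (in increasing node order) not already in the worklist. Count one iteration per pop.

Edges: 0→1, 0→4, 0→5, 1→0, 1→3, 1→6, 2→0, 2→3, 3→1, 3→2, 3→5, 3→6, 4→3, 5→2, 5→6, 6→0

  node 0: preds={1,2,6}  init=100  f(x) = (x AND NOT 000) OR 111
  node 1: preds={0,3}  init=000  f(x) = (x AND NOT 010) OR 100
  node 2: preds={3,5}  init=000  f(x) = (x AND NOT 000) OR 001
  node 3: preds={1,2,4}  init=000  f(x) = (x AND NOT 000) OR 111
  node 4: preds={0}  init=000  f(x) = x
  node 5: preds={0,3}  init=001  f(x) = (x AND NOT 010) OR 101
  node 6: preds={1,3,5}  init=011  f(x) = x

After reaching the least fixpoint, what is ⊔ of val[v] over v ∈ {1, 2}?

111

Iteration log — 12 steps:
  step 1. node 0  ⊔preds=011  new=111  old=100  +wl: 
  step 2. node 1  ⊔preds=111  new=101  old=000  +wl: 0
  step 3. node 2  ⊔preds=001  new=001  old=000  +wl: 
  step 4. node 3  ⊔preds=101  new=111  old=000  +wl: 1,2
  step 5. node 4  ⊔preds=111  new=111  old=000  +wl: 3
  step 6. node 5  ⊔preds=111  new=101  old=001  +wl: 
  step 7. node 6  ⊔preds=111  new=111  old=011  +wl: 
  step 8. node 0  ⊔preds=111  new=111  stable
  step 9. node 1  ⊔preds=111  new=101  stable
  step 10. node 2  ⊔preds=111  new=111  old=001  +wl: 0
  step 11. node 3  ⊔preds=111  new=111  stable
  step 12. node 0  ⊔preds=111  new=111  stable

Least fixpoint reached:
  node 0: 111
  node 1: 101
  node 2: 111
  node 3: 111
  node 4: 111
  node 5: 101
  node 6: 111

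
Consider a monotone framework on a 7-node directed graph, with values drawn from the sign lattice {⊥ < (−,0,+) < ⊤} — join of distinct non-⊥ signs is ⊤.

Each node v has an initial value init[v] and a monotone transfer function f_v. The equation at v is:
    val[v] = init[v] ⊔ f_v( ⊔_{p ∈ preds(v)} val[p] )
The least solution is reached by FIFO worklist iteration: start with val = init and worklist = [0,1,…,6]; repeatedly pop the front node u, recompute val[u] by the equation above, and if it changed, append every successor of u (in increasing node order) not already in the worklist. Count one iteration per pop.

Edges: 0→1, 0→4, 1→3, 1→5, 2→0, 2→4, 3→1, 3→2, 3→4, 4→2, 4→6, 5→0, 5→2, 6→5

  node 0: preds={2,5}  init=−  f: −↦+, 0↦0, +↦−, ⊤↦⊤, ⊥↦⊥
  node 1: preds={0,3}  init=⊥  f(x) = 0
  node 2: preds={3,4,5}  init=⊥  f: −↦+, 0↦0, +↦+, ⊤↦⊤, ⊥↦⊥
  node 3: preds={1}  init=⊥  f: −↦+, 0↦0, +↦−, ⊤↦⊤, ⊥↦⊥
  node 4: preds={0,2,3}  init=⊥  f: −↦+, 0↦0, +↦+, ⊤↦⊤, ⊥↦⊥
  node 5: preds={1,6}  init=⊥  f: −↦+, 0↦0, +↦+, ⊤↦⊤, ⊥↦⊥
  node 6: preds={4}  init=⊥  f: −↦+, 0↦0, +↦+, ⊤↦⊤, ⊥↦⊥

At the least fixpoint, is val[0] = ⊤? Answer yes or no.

Trace (15 dequeues):
  [1] u=0 | in ⊥ | out − | ==
  [2] u=1 | in − | out 0 | prev ⊥ | push {}
  [3] u=2 | in ⊥ | out ⊥ | ==
  [4] u=3 | in 0 | out 0 | prev ⊥ | push {1,2}
  [5] u=4 | in ⊤ | out ⊤ | prev ⊥ | push {}
  [6] u=5 | in 0 | out 0 | prev ⊥ | push {0}
  [7] u=6 | in ⊤ | out ⊤ | prev ⊥ | push {5}
  [8] u=1 | in ⊤ | out 0 | ==
  [9] u=2 | in ⊤ | out ⊤ | prev ⊥ | push {4}
  [10] u=0 | in ⊤ | out ⊤ | prev − | push {1}
  [11] u=5 | in ⊤ | out ⊤ | prev 0 | push {0,2}
  [12] u=4 | in ⊤ | out ⊤ | ==
  [13] u=1 | in ⊤ | out 0 | ==
  [14] u=0 | in ⊤ | out ⊤ | ==
  [15] u=2 | in ⊤ | out ⊤ | ==

Converged values:
  [0] ⊤
  [1] 0
  [2] ⊤
  [3] 0
  [4] ⊤
  [5] ⊤
  [6] ⊤

yes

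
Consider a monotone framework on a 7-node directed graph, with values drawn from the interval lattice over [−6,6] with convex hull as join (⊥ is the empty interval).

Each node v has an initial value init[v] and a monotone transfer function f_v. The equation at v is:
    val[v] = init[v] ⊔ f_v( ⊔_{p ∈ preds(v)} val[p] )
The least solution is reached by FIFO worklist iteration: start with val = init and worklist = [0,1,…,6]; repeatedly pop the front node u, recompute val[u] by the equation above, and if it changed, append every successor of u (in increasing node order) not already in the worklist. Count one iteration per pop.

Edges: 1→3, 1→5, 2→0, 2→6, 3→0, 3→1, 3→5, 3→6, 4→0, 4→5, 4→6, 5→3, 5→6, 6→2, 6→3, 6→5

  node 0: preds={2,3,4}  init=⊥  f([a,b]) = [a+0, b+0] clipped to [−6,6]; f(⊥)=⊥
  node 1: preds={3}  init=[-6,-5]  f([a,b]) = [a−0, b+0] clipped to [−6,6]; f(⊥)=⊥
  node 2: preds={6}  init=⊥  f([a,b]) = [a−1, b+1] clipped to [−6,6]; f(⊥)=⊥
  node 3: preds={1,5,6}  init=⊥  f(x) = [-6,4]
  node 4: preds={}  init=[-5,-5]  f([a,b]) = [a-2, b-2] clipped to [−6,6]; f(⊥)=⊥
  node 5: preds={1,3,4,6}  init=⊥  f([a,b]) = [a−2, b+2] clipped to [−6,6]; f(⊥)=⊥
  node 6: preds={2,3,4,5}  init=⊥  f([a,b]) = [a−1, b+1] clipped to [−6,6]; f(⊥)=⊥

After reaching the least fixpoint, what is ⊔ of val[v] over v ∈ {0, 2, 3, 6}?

Worklist (14 pops):
  #1 pop 0: in=[-5,-5] → [-5,-5] (was ⊥); enqueue []
  #2 pop 1: in=⊥ → [-6,-5] (no change)
  #3 pop 2: in=⊥ → ⊥ (no change)
  #4 pop 3: in=[-6,-5] → [-6,4] (was ⊥); enqueue [0,1]
  #5 pop 4: in=⊥ → [-5,-5] (no change)
  #6 pop 5: in=[-6,4] → [-6,6] (was ⊥); enqueue [3]
  #7 pop 6: in=[-6,6] → [-6,6] (was ⊥); enqueue [2,5]
  #8 pop 0: in=[-6,4] → [-6,4] (was [-5,-5]); enqueue []
  #9 pop 1: in=[-6,4] → [-6,4] (was [-6,-5]); enqueue []
  #10 pop 3: in=[-6,6] → [-6,4] (no change)
  #11 pop 2: in=[-6,6] → [-6,6] (was ⊥); enqueue [0,6]
  #12 pop 5: in=[-6,6] → [-6,6] (no change)
  #13 pop 0: in=[-6,6] → [-6,6] (was [-6,4]); enqueue []
  #14 pop 6: in=[-6,6] → [-6,6] (no change)

Fixpoint:
  val[0] = [-6,6]
  val[1] = [-6,4]
  val[2] = [-6,6]
  val[3] = [-6,4]
  val[4] = [-5,-5]
  val[5] = [-6,6]
  val[6] = [-6,6]

[-6,6]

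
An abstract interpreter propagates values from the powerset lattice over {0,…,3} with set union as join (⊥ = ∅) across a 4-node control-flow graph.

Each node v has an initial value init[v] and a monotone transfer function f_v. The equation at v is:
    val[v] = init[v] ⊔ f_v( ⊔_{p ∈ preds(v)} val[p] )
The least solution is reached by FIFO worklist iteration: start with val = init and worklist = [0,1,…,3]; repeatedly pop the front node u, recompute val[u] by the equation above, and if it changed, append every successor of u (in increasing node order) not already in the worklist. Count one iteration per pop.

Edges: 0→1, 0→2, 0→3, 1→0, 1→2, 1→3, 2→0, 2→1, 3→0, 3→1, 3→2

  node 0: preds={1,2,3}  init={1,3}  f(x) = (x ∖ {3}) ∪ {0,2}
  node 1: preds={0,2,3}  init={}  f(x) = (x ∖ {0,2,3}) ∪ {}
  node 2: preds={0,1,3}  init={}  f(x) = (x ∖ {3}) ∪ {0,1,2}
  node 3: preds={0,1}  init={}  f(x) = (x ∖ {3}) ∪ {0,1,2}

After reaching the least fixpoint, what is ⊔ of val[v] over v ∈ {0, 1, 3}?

{0,1,2,3}

Trace (7 dequeues):
  [1] u=0 | in {} | out {0,1,2,3} | prev {1,3} | push {}
  [2] u=1 | in {0,1,2,3} | out {1} | prev {} | push {0}
  [3] u=2 | in {0,1,2,3} | out {0,1,2} | prev {} | push {1}
  [4] u=3 | in {0,1,2,3} | out {0,1,2} | prev {} | push {2}
  [5] u=0 | in {0,1,2} | out {0,1,2,3} | ==
  [6] u=1 | in {0,1,2,3} | out {1} | ==
  [7] u=2 | in {0,1,2,3} | out {0,1,2} | ==

Converged values:
  [0] {0,1,2,3}
  [1] {1}
  [2] {0,1,2}
  [3] {0,1,2}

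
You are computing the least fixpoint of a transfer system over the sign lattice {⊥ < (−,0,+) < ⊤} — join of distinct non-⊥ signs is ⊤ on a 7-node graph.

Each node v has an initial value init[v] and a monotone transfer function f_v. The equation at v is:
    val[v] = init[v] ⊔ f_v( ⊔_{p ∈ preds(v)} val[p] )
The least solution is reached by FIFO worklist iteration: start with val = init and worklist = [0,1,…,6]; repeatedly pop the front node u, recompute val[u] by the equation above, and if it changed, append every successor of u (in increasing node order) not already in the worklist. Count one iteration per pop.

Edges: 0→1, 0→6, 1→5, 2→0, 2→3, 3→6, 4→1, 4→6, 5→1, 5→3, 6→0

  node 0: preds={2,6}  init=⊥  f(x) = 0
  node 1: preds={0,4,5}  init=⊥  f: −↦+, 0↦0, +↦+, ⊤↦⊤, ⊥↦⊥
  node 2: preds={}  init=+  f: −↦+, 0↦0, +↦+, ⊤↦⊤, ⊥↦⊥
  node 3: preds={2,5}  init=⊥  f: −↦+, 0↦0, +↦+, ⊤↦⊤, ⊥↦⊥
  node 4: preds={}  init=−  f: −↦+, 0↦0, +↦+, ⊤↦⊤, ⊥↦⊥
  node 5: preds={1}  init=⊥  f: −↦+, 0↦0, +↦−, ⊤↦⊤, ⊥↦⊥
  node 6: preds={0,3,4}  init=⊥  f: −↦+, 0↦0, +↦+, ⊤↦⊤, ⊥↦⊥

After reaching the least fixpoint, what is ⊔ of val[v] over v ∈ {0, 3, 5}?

⊤

Iteration log — 11 steps:
  step 1. node 0  ⊔preds=+  new=0  old=⊥  +wl: 
  step 2. node 1  ⊔preds=⊤  new=⊤  old=⊥  +wl: 
  step 3. node 2  ⊔preds=⊥  new=+  stable
  step 4. node 3  ⊔preds=+  new=+  old=⊥  +wl: 
  step 5. node 4  ⊔preds=⊥  new=−  stable
  step 6. node 5  ⊔preds=⊤  new=⊤  old=⊥  +wl: 1,3
  step 7. node 6  ⊔preds=⊤  new=⊤  old=⊥  +wl: 0
  step 8. node 1  ⊔preds=⊤  new=⊤  stable
  step 9. node 3  ⊔preds=⊤  new=⊤  old=+  +wl: 6
  step 10. node 0  ⊔preds=⊤  new=0  stable
  step 11. node 6  ⊔preds=⊤  new=⊤  stable

Least fixpoint reached:
  node 0: 0
  node 1: ⊤
  node 2: +
  node 3: ⊤
  node 4: −
  node 5: ⊤
  node 6: ⊤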